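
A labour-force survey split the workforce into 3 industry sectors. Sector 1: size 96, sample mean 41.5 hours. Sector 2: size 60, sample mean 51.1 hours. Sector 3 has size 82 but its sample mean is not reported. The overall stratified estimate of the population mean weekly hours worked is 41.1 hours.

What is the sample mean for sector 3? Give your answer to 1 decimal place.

N = 96 + 60 + 82 = 238.
Overall total = μ·N = 41.1·238 = 9781.8.
Subtract the known strata: 96·41.5 + 60·51.1 = 7050.
Remaining total for sector 3: 9781.8 − 7050 = 2731.8.
Divide by its size: 2731.8 / 82 = 33.315... → 33.3.

33.3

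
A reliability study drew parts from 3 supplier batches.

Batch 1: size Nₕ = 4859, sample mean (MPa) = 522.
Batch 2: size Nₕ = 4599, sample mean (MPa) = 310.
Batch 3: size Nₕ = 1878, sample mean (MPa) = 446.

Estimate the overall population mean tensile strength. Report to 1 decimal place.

423.4

x̄_st = (Σ Nₕx̄ₕ) / (Σ Nₕ) = (4859·522 + 4599·310 + 1878·446) / 11336
= 4799676 / 11336 = 423.401... → 423.4.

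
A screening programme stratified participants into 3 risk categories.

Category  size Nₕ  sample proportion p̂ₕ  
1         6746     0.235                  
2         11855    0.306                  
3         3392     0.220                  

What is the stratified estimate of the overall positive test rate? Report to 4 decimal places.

N = 6746 + 11855 + 3392 = 21993.
Overall proportion = Σ (Nₕ/N)·p̂ₕ.
Σ Nₕp̂ₕ = 1585.31 + 3627.63 + 746.24 = 5959.18.
5959.18 / 21993 = 0.270958... → 0.2710.

0.2710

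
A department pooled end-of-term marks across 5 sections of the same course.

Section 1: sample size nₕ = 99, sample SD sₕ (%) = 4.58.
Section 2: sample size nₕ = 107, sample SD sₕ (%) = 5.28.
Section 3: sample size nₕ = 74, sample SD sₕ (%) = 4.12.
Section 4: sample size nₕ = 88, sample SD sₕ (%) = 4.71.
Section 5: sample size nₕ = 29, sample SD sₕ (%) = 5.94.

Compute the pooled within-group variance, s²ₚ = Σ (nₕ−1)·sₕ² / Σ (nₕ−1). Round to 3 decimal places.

Degrees of freedom: 98 + 106 + 73 + 87 + 28 = 392.
Σ(nₕ−1)sₕ² = 98·20.9764 + 106·27.8784 + 73·16.9744 + 87·22.1841 + 28·35.2836 = 9167.8863.
s²ₚ = 9167.8863 / 392 = 23.38747... → 23.387.

23.387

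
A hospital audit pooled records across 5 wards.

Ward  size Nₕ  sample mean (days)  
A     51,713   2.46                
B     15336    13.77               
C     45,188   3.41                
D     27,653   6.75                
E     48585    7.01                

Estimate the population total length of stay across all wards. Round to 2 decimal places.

A: 51713·2.46 = 127213.98
B: 15336·13.77 = 211176.72
C: 45188·3.41 = 154091.08
D: 27653·6.75 = 186657.75
E: 48585·7.01 = 340580.85
τ̂ = Σ Nₕx̄ₕ = 1019720.38.

1019720.38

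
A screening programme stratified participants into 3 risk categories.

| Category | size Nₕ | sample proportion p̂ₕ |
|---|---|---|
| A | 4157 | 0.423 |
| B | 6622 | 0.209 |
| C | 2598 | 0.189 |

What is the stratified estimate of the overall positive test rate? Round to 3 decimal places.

0.272

Wₕ = Nₕ/N with N = 13377: 0.3108, 0.4950, 0.1942.
p̂_st = 0.3108·0.423 + 0.4950·0.209 + 0.1942·0.189 ≈ 0.27162... → 0.272.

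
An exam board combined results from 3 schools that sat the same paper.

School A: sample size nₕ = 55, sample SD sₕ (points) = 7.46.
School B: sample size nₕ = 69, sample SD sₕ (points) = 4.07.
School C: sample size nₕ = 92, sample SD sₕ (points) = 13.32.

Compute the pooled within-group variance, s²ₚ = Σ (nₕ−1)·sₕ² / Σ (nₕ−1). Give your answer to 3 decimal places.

A: (55−1)·7.46² = 54·55.6516 = 3005.1864
B: (69−1)·4.07² = 68·16.5649 = 1126.4132
C: (92−1)·13.32² = 91·177.4224 = 16145.4384
Numerator = 20277.038; denominator = Σ(nₕ−1) = 213.
s²ₚ = 20277.038/213 = 95.19736... → 95.197.

95.197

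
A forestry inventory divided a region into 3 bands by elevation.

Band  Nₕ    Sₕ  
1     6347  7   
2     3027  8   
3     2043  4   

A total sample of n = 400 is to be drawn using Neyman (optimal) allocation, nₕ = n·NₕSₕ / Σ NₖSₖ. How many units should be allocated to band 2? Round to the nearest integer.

126

1: NₕSₕ = 6347·7 = 44429
2: NₕSₕ = 3027·8 = 24216
3: NₕSₕ = 2043·4 = 8172
Σ NₕSₕ = 76817.
n_2 = 400·24216/76817 = 126.097... → 126.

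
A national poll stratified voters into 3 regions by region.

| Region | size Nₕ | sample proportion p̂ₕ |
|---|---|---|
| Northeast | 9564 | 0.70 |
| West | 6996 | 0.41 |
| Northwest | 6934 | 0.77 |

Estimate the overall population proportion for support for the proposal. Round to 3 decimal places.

Wₕ = Nₕ/N with N = 23494: 0.4071, 0.2978, 0.2951.
p̂_st = 0.4071·0.70 + 0.2978·0.41 + 0.2951·0.77 ≈ 0.63430... → 0.634.

0.634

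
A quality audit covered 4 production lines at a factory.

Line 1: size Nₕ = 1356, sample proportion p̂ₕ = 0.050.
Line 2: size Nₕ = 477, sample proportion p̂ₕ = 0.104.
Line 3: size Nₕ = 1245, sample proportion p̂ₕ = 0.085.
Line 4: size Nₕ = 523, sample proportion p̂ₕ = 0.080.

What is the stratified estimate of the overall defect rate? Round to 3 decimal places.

Wₕ = Nₕ/N with N = 3601: 0.3766, 0.1325, 0.3457, 0.1452.
p̂_st = 0.3766·0.050 + 0.1325·0.104 + 0.3457·0.085 + 0.1452·0.080 ≈ 0.07361... → 0.074.

0.074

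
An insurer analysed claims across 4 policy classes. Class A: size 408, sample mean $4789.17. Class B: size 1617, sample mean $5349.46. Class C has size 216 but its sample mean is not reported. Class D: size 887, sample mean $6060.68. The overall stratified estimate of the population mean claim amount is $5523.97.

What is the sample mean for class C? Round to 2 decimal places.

6014.34

Σ Nₕx̄ₕ = N·μ, so 216·x̄_C = 3128·5523.97 − (408·4789.17 + 1617·5349.46 + 887·6060.68).
= 17278978.16 − 15979881.34 = 1299096.82.
x̄_C = 1299096.82 / 216 = 6014.3371... → 6014.34.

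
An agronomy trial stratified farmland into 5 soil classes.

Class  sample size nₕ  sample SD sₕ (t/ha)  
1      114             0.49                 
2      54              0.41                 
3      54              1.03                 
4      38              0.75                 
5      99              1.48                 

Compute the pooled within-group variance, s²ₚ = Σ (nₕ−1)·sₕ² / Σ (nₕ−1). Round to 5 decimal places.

0.92582

Degrees of freedom: 113 + 53 + 53 + 37 + 98 = 354.
Σ(nₕ−1)sₕ² = 113·0.2401 + 53·0.1681 + 53·1.0609 + 37·0.5625 + 98·2.1904 = 327.74.
s²ₚ = 327.74 / 354 = 0.9258192... → 0.92582.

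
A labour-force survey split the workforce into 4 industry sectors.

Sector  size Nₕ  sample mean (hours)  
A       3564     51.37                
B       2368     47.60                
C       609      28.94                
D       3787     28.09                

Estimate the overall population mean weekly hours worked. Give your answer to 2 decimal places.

40.65

N = 10328; weights Wₕ = Nₕ/N = (0.3451, 0.2293, 0.0590, 0.3667).
x̄_st = Σ Wₕ·x̄ₕ = 0.3451·51.37 + 0.2293·47.60 + 0.0590·28.94 + 0.3667·28.09 ≈ 40.6469...
→ 40.65.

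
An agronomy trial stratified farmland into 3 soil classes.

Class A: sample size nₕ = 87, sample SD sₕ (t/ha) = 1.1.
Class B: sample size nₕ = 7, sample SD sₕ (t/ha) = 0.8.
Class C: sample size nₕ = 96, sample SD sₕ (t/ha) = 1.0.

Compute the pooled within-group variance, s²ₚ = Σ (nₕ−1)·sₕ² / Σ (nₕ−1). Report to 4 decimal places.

1.0850

Degrees of freedom: 86 + 6 + 95 = 187.
Σ(nₕ−1)sₕ² = 86·1.21 + 6·0.64 + 95·1 = 202.9.
s²ₚ = 202.9 / 187 = 1.085027... → 1.0850.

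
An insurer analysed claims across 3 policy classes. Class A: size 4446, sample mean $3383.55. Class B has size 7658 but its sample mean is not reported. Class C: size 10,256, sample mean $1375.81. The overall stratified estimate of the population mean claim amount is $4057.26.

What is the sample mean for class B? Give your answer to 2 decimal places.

N = 4446 + 7658 + 10256 = 22360.
Overall total = μ·N = 4057.26·22360 = 90720333.6.
Subtract the known strata: 4446·3383.55 + 10256·1375.81 = 29153570.66.
Remaining total for class B: 90720333.6 − 29153570.66 = 61566762.94.
Divide by its size: 61566762.94 / 7658 = 8039.5355... → 8039.54.

8039.54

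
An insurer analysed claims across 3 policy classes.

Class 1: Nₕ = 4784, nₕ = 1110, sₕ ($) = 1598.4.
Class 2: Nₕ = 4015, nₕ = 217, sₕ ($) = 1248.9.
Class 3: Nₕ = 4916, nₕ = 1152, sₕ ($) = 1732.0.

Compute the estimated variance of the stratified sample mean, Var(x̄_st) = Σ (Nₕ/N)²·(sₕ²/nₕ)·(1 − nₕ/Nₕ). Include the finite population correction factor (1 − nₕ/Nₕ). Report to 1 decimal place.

1053.9

N = 13715; Wₕ = Nₕ/N.
class 1: (4784/13715)²·1598.4²/1110·(1 − 1110/4784) = 215.0734
class 2: (4015/13715)²·1248.9²/217·(1 − 217/4015) = 582.6993
class 3: (4916/13715)²·1732.0²/1152·(1 − 1152/4916) = 256.1611
Sum = 1053.9338 → 1053.9.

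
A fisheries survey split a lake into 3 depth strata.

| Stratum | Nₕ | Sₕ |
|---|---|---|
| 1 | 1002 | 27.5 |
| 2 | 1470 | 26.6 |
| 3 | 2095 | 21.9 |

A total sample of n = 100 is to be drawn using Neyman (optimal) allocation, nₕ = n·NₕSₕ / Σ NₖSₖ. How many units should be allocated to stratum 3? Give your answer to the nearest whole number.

Σ NₕSₕ = 1002·27.5 + 1470·26.6 + 2095·21.9 = 112537.5.
Share for 3: 45880.5/112537.5 = 0.40769.
n_3 = 100 × 0.40769 = 40.769... → 41.

41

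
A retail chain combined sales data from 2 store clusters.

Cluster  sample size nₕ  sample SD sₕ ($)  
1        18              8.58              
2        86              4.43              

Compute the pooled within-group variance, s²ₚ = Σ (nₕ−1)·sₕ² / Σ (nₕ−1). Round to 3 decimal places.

1: (18−1)·8.58² = 17·73.6164 = 1251.4788
2: (86−1)·4.43² = 85·19.6249 = 1668.1165
Numerator = 2919.5953; denominator = Σ(nₕ−1) = 102.
s²ₚ = 2919.5953/102 = 28.62348... → 28.623.

28.623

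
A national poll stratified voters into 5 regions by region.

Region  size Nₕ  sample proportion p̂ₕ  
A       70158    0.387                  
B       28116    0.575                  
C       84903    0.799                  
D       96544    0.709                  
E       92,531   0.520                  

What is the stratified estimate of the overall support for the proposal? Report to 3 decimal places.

0.612

N = 70158 + 28116 + 84903 + 96544 + 92531 = 372252.
Overall proportion = Σ (Nₕ/N)·p̂ₕ.
Σ Nₕp̂ₕ = 27151.146 + 16166.7 + 67837.497 + 68449.696 + 48116.12 = 227721.159.
227721.159 / 372252 = 0.61174... → 0.612.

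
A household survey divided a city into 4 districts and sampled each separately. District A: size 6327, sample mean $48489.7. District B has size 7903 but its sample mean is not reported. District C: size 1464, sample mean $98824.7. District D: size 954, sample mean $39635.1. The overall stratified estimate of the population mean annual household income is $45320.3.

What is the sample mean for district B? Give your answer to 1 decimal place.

N = 6327 + 7903 + 1464 + 954 = 16648.
Overall total = μ·N = 45320.3·16648 = 754492354.4.
Subtract the known strata: 6327·48489.7 + 1464·98824.7 + 954·39635.1 = 489285578.1.
Remaining total for district B: 754492354.4 − 489285578.1 = 265206776.3.
Divide by its size: 265206776.3 / 7903 = 33557.735... → 33557.7.

33557.7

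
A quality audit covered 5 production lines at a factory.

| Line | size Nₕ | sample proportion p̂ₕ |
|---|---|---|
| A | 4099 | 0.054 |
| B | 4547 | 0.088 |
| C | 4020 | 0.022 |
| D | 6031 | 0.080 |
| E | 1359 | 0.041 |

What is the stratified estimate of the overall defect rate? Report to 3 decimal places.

0.062

Wₕ = Nₕ/N with N = 20056: 0.2044, 0.2267, 0.2004, 0.3007, 0.0678.
p̂_st = 0.2044·0.054 + 0.2267·0.088 + 0.2004·0.022 + 0.3007·0.080 + 0.0678·0.041 ≈ 0.06223... → 0.062.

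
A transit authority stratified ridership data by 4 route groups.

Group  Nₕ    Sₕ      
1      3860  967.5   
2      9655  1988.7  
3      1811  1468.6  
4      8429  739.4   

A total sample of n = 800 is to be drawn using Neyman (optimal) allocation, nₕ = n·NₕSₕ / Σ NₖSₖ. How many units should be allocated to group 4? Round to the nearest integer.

157

Σ NₕSₕ = 3860·967.5 + 9655·1988.7 + 1811·1468.6 + 8429·739.4 = 31827485.7.
Share for 4: 6232402.6/31827485.7 = 0.19582.
n_4 = 800 × 0.19582 = 156.655... → 157.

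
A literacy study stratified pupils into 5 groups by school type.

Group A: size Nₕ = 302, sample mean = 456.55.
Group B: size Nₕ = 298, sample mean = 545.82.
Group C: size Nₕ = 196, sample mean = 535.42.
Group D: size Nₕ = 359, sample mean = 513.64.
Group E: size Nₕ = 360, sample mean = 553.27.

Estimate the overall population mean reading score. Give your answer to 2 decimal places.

N = 302 + 298 + 196 + 359 + 360 = 1515.
The stratified mean weights each stratum mean by its population share Nₕ/N.
Σ Nₕx̄ₕ = 302·456.55 + 298·545.82 + 196·535.42 + 359·513.64 + 360·553.27 = 137878.1 + 162654.36 + 104942.32 + 184396.76 + 199177.2 = 789048.74.
Divide by N: 789048.74 / 1515 = 520.8243... → 520.82.

520.82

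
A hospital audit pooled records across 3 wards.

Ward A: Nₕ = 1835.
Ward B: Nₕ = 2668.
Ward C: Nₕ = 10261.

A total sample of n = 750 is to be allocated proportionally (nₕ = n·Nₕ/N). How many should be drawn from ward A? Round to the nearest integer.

93

Share of ward A = 1835/14764 = 0.12429.
Allocate 750 × 0.12429 = 93.217... → 93.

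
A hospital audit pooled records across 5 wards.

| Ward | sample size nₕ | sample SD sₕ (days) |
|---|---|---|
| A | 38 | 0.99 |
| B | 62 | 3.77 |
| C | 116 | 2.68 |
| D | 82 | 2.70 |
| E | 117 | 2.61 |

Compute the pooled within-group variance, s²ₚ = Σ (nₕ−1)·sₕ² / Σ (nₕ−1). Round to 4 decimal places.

A: (38−1)·0.99² = 37·0.9801 = 36.2637
B: (62−1)·3.77² = 61·14.2129 = 866.9869
C: (116−1)·2.68² = 115·7.1824 = 825.976
D: (82−1)·2.70² = 81·7.29 = 590.49
E: (117−1)·2.61² = 116·6.8121 = 790.2036
Numerator = 3109.9202; denominator = Σ(nₕ−1) = 410.
s²ₚ = 3109.9202/410 = 7.585171... → 7.5852.

7.5852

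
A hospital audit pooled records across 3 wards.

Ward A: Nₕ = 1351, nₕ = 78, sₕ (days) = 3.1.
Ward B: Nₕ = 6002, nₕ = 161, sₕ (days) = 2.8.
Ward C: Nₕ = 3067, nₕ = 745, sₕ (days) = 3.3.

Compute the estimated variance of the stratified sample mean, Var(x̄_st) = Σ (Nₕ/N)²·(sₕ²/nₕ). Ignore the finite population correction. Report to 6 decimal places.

0.019494

N = 10420; Wₕ = Nₕ/N.
ward A: (1351/10420)²·3.1²/78 = 0.002071114
ward B: (6002/10420)²·2.8²/161 = 0.016156479
ward C: (3067/10420)²·3.3²/745 = 0.001266379
Sum = 0.019493973 → 0.019494.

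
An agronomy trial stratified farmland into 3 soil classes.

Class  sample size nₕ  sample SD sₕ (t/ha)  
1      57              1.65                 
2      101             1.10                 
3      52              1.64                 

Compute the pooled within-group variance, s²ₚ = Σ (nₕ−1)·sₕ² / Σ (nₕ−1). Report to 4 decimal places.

1: (57−1)·1.65² = 56·2.7225 = 152.46
2: (101−1)·1.10² = 100·1.21 = 121
3: (52−1)·1.64² = 51·2.6896 = 137.1696
Numerator = 410.6296; denominator = Σ(nₕ−1) = 207.
s²ₚ = 410.6296/207 = 1.983718... → 1.9837.

1.9837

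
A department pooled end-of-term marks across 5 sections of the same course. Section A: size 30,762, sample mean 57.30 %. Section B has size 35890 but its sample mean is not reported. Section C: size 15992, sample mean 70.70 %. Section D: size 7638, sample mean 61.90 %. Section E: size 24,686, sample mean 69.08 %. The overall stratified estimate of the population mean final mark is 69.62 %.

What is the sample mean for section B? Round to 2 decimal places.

81.71

Σ Nₕx̄ₕ = N·μ, so 35890·x̄_B = 114968·69.62 − (30762·57.30 + 15992·70.70 + 7638·61.90 + 24686·69.08).
= 8004072.16 − 5071398.08 = 2932674.08.
x̄_B = 2932674.08 / 35890 = 81.7128... → 81.71.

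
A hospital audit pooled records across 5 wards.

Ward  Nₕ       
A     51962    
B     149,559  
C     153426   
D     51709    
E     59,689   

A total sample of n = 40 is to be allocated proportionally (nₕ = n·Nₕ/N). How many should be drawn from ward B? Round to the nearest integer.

N = 51962 + 149559 + 153426 + 51709 + 59689 = 466345.
n_B = 40·149559/466345 = 12.828... → 13.

13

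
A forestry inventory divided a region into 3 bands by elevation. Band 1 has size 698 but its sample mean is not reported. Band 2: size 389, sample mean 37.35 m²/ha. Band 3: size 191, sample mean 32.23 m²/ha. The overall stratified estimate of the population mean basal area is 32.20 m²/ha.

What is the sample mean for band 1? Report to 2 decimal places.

Σ Nₕx̄ₕ = N·μ, so 698·x̄_1 = 1278·32.20 − (389·37.35 + 191·32.23).
= 41151.6 − 20685.08 = 20466.52.
x̄_1 = 20466.52 / 698 = 29.3217... → 29.32.

29.32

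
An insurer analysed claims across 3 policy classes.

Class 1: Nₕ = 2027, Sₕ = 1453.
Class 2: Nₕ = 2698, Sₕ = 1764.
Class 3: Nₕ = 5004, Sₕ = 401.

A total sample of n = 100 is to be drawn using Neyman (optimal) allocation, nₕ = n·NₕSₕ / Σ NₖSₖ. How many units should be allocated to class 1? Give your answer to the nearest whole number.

30

Σ NₕSₕ = 2027·1453 + 2698·1764 + 5004·401 = 9711107.
Share for 1: 2945231/9711107 = 0.30328.
n_1 = 100 × 0.30328 = 30.328... → 30.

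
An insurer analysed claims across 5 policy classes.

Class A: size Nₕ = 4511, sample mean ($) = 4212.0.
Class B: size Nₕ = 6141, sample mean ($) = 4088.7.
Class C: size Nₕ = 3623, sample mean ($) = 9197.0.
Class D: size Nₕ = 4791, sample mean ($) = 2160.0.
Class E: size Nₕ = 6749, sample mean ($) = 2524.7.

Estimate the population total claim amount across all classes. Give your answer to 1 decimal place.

A: 4511·4212.0 = 19000332
B: 6141·4088.7 = 25108706.7
C: 3623·9197.0 = 33320731
D: 4791·2160.0 = 10348560
E: 6749·2524.7 = 17039200.3
τ̂ = Σ Nₕx̄ₕ = 104817530.0.

104817530.0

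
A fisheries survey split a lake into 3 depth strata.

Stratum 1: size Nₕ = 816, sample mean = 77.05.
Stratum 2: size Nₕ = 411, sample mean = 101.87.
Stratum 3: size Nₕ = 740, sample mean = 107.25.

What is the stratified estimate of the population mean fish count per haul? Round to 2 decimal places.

93.60

x̄_st = (Σ Nₕx̄ₕ) / (Σ Nₕ) = (816·77.05 + 411·101.87 + 740·107.25) / 1967
= 184106.37 / 1967 = 93.5975... → 93.60.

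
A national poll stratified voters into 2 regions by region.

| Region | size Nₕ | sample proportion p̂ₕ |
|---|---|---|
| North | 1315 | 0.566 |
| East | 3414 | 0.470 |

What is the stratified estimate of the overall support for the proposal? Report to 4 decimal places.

0.4967

Wₕ = Nₕ/N with N = 4729: 0.2781, 0.7219.
p̂_st = 0.2781·0.566 + 0.7219·0.470 ≈ 0.496695... → 0.4967.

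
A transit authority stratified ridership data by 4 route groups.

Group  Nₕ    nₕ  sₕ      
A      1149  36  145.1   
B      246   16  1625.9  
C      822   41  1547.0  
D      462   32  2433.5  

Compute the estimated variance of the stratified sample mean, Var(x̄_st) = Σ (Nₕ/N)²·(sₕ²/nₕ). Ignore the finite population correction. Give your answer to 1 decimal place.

N = 2679. Term for each stratum: Wₕ²sₕ²/nₕ.
Var(x̄_st) = 107.5789 + 1393.1326 + 5495.3452 + 5503.6556 = 12499.7123 → 12499.7.

12499.7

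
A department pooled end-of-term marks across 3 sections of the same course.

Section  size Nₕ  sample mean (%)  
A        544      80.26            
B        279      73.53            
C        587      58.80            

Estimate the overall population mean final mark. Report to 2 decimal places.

69.99

x̄_st = (Σ Nₕx̄ₕ) / (Σ Nₕ) = (544·80.26 + 279·73.53 + 587·58.80) / 1410
= 98691.91 / 1410 = 69.9943... → 69.99.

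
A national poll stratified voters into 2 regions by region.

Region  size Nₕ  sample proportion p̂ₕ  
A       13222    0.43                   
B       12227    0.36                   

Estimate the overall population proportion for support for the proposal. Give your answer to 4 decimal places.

Wₕ = Nₕ/N with N = 25449: 0.5195, 0.4805.
p̂_st = 0.5195·0.43 + 0.4805·0.36 ≈ 0.396368... → 0.3964.

0.3964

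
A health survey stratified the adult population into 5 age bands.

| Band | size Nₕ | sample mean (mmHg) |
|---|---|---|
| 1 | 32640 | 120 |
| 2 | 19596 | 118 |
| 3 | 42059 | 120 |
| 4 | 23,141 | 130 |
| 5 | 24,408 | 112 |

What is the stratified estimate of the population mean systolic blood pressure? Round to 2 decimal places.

119.98

N = 141844; weights Wₕ = Nₕ/N = (0.2301, 0.1382, 0.2965, 0.1631, 0.1721).
x̄_st = Σ Wₕ·x̄ₕ = 0.2301·120 + 0.1382·118 + 0.2965·120 + 0.1631·130 + 0.1721·112 ≈ 119.9785...
→ 119.98.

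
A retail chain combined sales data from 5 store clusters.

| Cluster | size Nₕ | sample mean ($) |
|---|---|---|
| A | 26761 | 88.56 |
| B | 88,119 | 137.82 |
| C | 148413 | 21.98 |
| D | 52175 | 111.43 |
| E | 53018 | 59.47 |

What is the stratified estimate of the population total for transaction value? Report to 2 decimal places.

26743473.19

Population total = Σ Nₕ·x̄ₕ (each stratum's size times its mean).
26761·88.56 + 88119·137.82 + 148413·21.98 + 52175·111.43 + 53018·59.47 = 2369954.16 + 12144560.58 + 3262117.74 + 5813860.25 + 3152980.46 = 26743473.19.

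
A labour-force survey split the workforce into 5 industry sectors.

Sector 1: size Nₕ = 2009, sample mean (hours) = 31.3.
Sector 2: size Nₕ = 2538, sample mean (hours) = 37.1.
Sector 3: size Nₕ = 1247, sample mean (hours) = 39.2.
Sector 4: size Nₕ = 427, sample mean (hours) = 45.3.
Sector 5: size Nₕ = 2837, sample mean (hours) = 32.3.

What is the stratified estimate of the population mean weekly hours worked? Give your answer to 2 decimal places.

N = 9058; weights Wₕ = Nₕ/N = (0.2218, 0.2802, 0.1377, 0.0471, 0.3132).
x̄_st = Σ Wₕ·x̄ₕ = 0.2218·31.3 + 0.2802·37.1 + 0.1377·39.2 + 0.0471·45.3 + 0.3132·32.3 ≈ 34.9859...
→ 34.99.

34.99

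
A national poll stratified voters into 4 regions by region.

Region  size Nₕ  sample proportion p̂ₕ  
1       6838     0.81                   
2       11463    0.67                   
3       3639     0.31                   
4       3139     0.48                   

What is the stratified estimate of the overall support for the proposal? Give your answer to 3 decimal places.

0.632

Wₕ = Nₕ/N with N = 25079: 0.2727, 0.4571, 0.1451, 0.1252.
p̂_st = 0.2727·0.81 + 0.4571·0.67 + 0.1451·0.31 + 0.1252·0.48 ≈ 0.63215... → 0.632.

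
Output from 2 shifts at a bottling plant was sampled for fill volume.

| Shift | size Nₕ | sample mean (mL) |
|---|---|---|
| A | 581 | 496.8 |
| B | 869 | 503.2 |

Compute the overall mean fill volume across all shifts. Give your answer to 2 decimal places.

500.64

x̄_st = (Σ Nₕx̄ₕ) / (Σ Nₕ) = (581·496.8 + 869·503.2) / 1450
= 725921.6 / 1450 = 500.6356... → 500.64.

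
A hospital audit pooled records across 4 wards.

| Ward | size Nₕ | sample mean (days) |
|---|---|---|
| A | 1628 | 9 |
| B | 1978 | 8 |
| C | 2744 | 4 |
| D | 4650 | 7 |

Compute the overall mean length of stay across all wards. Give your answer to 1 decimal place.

6.7

N = 11000; weights Wₕ = Nₕ/N = (0.1480, 0.1798, 0.2495, 0.4227).
x̄_st = Σ Wₕ·x̄ₕ = 0.1480·9 + 0.1798·8 + 0.2495·4 + 0.4227·7 ≈ 6.727...
→ 6.7.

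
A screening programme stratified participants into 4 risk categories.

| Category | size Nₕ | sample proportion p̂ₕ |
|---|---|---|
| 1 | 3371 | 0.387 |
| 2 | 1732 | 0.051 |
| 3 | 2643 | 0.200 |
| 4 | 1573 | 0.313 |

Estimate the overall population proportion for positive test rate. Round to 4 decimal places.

Wₕ = Nₕ/N with N = 9319: 0.3617, 0.1859, 0.2836, 0.1688.
p̂_st = 0.3617·0.387 + 0.1859·0.051 + 0.2836·0.200 + 0.1688·0.313 ≈ 0.259025... → 0.2590.

0.2590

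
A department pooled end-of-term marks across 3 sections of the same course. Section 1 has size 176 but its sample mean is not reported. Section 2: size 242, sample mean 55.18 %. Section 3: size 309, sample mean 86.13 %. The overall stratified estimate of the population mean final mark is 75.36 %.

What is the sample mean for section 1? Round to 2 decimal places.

N = 176 + 242 + 309 = 727.
Overall total = μ·N = 75.36·727 = 54786.72.
Subtract the known strata: 242·55.18 + 309·86.13 = 39967.73.
Remaining total for section 1: 54786.72 − 39967.73 = 14818.99.
Divide by its size: 14818.99 / 176 = 84.1988... → 84.20.

84.20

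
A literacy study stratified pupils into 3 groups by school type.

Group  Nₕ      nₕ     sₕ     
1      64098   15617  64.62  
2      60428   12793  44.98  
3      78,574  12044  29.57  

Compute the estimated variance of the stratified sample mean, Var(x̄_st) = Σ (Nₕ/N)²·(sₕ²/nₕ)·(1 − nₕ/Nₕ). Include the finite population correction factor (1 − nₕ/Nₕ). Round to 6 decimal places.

0.040380

N = 203100; Wₕ = Nₕ/N.
group 1: (64098/203100)²·64.62²/15617·(1 − 15617/64098) = 0.020143387
group 2: (60428/203100)²·44.98²/12793·(1 − 12793/60428) = 0.011035984
group 3: (78574/203100)²·29.57²/12044·(1 − 12044/78574) = 0.009200437
Sum = 0.040379807 → 0.040380.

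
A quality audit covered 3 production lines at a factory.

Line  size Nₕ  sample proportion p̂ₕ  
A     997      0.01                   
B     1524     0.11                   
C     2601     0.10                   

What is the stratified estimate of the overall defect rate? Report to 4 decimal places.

0.0855

Wₕ = Nₕ/N with N = 5122: 0.1947, 0.2975, 0.5078.
p̂_st = 0.1947·0.01 + 0.2975·0.11 + 0.5078·0.10 ≈ 0.085457... → 0.0855.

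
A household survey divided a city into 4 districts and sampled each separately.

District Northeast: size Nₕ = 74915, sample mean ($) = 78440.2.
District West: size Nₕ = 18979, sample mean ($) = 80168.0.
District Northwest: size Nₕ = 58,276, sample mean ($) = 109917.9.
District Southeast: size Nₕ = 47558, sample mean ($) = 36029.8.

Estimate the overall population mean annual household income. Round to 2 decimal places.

x̄_st = (Σ Nₕx̄ₕ) / (Σ Nₕ) = (74915·78440.2 + 18979·80168.0 + 58276·109917.9 + 47558·36029.8) / 199728
= 15516936823.8 / 199728 = 77690.3430... → 77690.34.

77690.34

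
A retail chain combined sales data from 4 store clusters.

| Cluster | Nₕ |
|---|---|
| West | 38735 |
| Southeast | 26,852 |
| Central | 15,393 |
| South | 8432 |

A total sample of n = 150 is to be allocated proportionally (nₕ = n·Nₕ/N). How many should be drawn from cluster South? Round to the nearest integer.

14

Share of cluster South = 8432/89412 = 0.09431.
Allocate 150 × 0.09431 = 14.146... → 14.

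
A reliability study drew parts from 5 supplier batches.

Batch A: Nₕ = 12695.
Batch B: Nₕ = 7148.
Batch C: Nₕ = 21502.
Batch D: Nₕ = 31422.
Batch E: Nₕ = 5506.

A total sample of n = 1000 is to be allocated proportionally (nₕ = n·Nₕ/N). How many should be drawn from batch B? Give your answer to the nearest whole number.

91

N = 12695 + 7148 + 21502 + 31422 + 5506 = 78273.
n_B = 1000·7148/78273 = 91.321... → 91.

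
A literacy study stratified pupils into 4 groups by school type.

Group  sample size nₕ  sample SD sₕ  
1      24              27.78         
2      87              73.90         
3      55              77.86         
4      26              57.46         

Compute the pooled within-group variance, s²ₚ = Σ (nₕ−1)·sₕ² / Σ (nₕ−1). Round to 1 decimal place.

1: (24−1)·27.78² = 23·771.7284 = 17749.7532
2: (87−1)·73.90² = 86·5461.21 = 469664.06
3: (55−1)·77.86² = 54·6062.1796 = 327357.6984
4: (26−1)·57.46² = 25·3301.6516 = 82541.29
Numerator = 897312.8016; denominator = Σ(nₕ−1) = 188.
s²ₚ = 897312.8016/188 = 4772.940... → 4772.9.

4772.9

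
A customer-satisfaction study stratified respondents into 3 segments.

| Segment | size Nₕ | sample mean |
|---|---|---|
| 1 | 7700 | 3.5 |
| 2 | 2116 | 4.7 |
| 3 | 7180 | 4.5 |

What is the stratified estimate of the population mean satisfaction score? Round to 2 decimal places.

x̄_st = (Σ Nₕx̄ₕ) / (Σ Nₕ) = (7700·3.5 + 2116·4.7 + 7180·4.5) / 16996
= 69205.2 / 16996 = 4.0719... → 4.07.

4.07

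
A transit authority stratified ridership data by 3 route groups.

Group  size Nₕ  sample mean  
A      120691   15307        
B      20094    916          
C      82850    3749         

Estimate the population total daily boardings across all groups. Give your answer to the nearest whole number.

2176427891

A: 120691·15307 = 1847417137
B: 20094·916 = 18406104
C: 82850·3749 = 310604650
τ̂ = Σ Nₕx̄ₕ = 2176427891.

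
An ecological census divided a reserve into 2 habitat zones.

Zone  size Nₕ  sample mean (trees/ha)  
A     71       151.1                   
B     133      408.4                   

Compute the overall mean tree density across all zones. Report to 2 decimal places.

318.85

x̄_st = (Σ Nₕx̄ₕ) / (Σ Nₕ) = (71·151.1 + 133·408.4) / 204
= 65045.3 / 204 = 318.8495... → 318.85.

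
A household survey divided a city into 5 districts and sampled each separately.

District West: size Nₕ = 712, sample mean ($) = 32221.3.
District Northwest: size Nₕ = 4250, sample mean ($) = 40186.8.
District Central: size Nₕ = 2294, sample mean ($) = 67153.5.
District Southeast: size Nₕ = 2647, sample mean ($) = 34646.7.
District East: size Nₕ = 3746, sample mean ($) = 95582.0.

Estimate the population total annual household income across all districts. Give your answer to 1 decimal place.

West: 712·32221.3 = 22941565.6
Northwest: 4250·40186.8 = 170793900
Central: 2294·67153.5 = 154050129
Southeast: 2647·34646.7 = 91709814.9
East: 3746·95582.0 = 358050172
τ̂ = Σ Nₕx̄ₕ = 797545581.5.

797545581.5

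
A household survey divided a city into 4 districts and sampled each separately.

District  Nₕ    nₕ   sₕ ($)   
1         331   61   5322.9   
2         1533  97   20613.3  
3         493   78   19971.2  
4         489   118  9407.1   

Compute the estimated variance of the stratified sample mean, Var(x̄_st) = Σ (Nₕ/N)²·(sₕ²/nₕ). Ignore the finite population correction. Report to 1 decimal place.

N = 2846. Term for each stratum: Wₕ²sₕ²/nₕ.
Var(x̄_st) = 6282.7962 + 1270977.4105 + 153439.7090 + 22139.9910 = 1452839.9067 → 1452839.9.

1452839.9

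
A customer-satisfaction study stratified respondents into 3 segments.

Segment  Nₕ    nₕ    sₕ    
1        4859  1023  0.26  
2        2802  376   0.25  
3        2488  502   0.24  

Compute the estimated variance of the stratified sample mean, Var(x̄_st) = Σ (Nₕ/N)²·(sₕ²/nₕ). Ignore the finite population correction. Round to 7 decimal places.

0.0000347

N = 10149; Wₕ = Nₕ/N.
segment 1: (4859/10149)²·0.26²/1023 = 0.0000151467
segment 2: (2802/10149)²·0.25²/376 = 0.0000126702
segment 3: (2488/10149)²·0.24²/502 = 0.0000068956
Sum = 0.0000347125 → 0.0000347.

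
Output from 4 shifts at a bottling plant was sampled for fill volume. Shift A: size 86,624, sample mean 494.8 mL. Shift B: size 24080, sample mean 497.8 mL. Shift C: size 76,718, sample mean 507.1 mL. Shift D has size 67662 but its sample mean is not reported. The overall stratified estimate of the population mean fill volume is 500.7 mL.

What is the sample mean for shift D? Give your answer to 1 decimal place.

502.0

N = 86624 + 24080 + 76718 + 67662 = 255084.
Overall total = μ·N = 500.7·255084 = 127720558.8.
Subtract the known strata: 86624·494.8 + 24080·497.8 + 76718·507.1 = 93752277.
Remaining total for shift D: 127720558.8 − 93752277 = 33968281.8.
Divide by its size: 33968281.8 / 67662 = 502.029... → 502.0.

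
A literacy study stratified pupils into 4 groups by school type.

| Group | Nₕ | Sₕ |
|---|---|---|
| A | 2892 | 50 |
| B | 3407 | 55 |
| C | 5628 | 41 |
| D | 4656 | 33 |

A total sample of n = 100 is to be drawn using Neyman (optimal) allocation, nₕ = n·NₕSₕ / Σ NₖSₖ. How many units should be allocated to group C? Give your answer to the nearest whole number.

32

A: NₕSₕ = 2892·50 = 144600
B: NₕSₕ = 3407·55 = 187385
C: NₕSₕ = 5628·41 = 230748
D: NₕSₕ = 4656·33 = 153648
Σ NₕSₕ = 716381.
n_C = 100·230748/716381 = 32.210... → 32.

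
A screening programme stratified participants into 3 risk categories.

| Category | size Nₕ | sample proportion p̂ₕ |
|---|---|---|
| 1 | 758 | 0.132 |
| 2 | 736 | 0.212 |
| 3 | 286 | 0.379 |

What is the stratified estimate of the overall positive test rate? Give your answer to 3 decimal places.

0.205

Wₕ = Nₕ/N with N = 1780: 0.4258, 0.4135, 0.1607.
p̂_st = 0.4258·0.132 + 0.4135·0.212 + 0.1607·0.379 ≈ 0.20477... → 0.205.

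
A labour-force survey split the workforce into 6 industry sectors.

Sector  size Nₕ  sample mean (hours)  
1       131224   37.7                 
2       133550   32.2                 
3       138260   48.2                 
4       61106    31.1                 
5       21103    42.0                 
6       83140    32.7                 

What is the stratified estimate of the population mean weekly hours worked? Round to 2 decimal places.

37.68

x̄_st = (Σ Nₕx̄ₕ) / (Σ Nₕ) = (131224·37.7 + 133550·32.2 + 138260·48.2 + 61106·31.1 + 21103·42.0 + 83140·32.7) / 568383
= 21416987.4 / 568383 = 37.6806... → 37.68.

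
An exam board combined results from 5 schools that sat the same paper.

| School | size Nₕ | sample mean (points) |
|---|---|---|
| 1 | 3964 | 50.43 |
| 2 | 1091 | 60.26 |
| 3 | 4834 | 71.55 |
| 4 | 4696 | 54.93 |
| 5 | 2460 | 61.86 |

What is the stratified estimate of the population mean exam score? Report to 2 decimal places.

59.94

N = 3964 + 1091 + 4834 + 4696 + 2460 = 17045.
Weight each subgroup mean by Nₕ/N and sum.
Σ Nₕx̄ₕ = 3964·50.43 + 1091·60.26 + 4834·71.55 + 4696·54.93 + 2460·61.86 = 199904.52 + 65743.66 + 345872.7 + 257951.28 + 152175.6 = 1021647.76.
Divide by N: 1021647.76 / 17045 = 59.9383... → 59.94.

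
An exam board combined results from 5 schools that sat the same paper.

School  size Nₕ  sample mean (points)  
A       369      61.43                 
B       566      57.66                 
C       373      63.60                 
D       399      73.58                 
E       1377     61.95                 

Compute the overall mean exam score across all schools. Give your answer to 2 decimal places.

62.80

N = 369 + 566 + 373 + 399 + 1377 = 3084.
Weight each subgroup mean by Nₕ/N and sum.
Σ Nₕx̄ₕ = 369·61.43 + 566·57.66 + 373·63.60 + 399·73.58 + 1377·61.95 = 22667.67 + 32635.56 + 23722.8 + 29358.42 + 85305.15 = 193689.6.
Divide by N: 193689.6 / 3084 = 62.8047... → 62.80.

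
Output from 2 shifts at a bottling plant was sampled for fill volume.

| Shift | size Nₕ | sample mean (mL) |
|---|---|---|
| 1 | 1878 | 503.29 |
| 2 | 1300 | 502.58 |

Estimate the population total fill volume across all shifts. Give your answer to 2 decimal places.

1598532.62

Estimate total by summing Nₕ·x̄ₕ over strata.
1878·503.29 + 1300·502.58 = 945178.62 + 653354 = 1598532.62.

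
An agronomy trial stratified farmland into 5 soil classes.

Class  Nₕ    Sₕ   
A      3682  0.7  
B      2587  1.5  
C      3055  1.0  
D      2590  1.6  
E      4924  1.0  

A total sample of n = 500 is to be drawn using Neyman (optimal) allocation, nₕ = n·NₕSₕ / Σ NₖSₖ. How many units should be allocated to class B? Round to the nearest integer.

104

A: NₕSₕ = 3682·0.7 = 2577.4
B: NₕSₕ = 2587·1.5 = 3880.5
C: NₕSₕ = 3055·1.0 = 3055
D: NₕSₕ = 2590·1.6 = 4144
E: NₕSₕ = 4924·1.0 = 4924
Σ NₕSₕ = 18580.9.
n_B = 500·3880.5/18580.9 = 104.422... → 104.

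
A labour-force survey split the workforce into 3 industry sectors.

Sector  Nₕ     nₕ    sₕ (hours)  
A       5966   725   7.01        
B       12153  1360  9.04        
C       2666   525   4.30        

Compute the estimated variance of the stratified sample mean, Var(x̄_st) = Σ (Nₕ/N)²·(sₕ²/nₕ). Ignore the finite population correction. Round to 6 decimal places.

0.026707

N = 20785. Term for each stratum: Wₕ²sₕ²/nₕ.
Var(x̄_st) = 0.005584245 + 0.020543048 + 0.000579426 = 0.026706719 → 0.026707.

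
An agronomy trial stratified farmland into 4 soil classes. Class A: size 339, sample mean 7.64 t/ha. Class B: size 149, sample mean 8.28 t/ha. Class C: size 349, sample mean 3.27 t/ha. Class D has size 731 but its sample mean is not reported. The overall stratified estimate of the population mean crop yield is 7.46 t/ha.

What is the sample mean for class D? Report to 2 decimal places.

N = 339 + 149 + 349 + 731 = 1568.
Overall total = μ·N = 7.46·1568 = 11697.28.
Subtract the known strata: 339·7.64 + 149·8.28 + 349·3.27 = 4964.91.
Remaining total for class D: 11697.28 − 4964.91 = 6732.37.
Divide by its size: 6732.37 / 731 = 9.2098... → 9.21.

9.21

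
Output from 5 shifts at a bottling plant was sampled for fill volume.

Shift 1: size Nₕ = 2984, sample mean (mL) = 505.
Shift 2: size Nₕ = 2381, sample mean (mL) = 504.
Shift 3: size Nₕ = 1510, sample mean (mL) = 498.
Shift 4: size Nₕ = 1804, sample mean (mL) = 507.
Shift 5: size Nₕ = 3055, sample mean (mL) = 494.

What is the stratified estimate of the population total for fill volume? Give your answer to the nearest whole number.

1: 2984·505 = 1506920
2: 2381·504 = 1200024
3: 1510·498 = 751980
4: 1804·507 = 914628
5: 3055·494 = 1509170
τ̂ = Σ Nₕx̄ₕ = 5882722.

5882722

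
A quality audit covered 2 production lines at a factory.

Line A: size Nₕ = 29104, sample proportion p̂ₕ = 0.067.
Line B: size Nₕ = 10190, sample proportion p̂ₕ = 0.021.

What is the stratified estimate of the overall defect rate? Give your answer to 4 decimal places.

0.0551

N = 29104 + 10190 = 39294.
Overall proportion = Σ (Nₕ/N)·p̂ₕ.
Σ Nₕp̂ₕ = 1949.968 + 213.99 = 2163.958.
2163.958 / 39294 = 0.055071... → 0.0551.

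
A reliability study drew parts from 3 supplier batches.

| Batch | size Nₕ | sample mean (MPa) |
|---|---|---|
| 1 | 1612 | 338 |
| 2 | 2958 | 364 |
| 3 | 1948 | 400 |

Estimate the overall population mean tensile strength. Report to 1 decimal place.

368.3

x̄_st = (Σ Nₕx̄ₕ) / (Σ Nₕ) = (1612·338 + 2958·364 + 1948·400) / 6518
= 2400768 / 6518 = 368.329... → 368.3.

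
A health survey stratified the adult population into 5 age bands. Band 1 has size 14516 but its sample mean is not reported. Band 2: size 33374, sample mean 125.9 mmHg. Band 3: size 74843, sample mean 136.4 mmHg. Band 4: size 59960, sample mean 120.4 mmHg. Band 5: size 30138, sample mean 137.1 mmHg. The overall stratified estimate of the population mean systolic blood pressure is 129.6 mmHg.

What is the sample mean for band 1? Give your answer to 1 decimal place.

125.5

Σ Nₕx̄ₕ = N·μ, so 14516·x̄_1 = 212831·129.6 − (33374·125.9 + 74843·136.4 + 59960·120.4 + 30138·137.1).
= 27582897.6 − 25761475.6 = 1821422.
x̄_1 = 1821422 / 14516 = 125.477... → 125.5.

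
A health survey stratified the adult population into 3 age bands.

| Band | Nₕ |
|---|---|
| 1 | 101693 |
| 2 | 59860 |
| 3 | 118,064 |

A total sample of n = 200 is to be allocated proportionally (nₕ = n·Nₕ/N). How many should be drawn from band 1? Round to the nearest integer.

Share of band 1 = 101693/279617 = 0.36369.
Allocate 200 × 0.36369 = 72.737... → 73.

73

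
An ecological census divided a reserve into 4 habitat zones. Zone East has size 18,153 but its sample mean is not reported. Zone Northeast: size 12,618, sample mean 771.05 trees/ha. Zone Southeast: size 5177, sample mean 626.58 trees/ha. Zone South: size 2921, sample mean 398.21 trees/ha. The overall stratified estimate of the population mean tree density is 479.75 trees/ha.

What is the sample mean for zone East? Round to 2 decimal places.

Σ Nₕx̄ₕ = N·μ, so 18153·x̄_East = 38869·479.75 − (12618·771.05 + 5177·626.58 + 2921·398.21).
= 18647402.75 − 14136084.97 = 4511317.78.
x̄_East = 4511317.78 / 18153 = 248.5164... → 248.52.

248.52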